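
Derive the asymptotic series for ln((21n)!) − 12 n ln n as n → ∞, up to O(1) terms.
ln((21n)!) − 12 n ln n = 9 n ln n + 21(ln 21 − 1) n + (1/2) ln(2π·21n) + O(1/n)

Stirling: ln((21n)!) = 21n ln(21n) − 21n + (1/2) ln(2π·21n) + O(1/n).
Expand 21n ln(21n) = 21n (ln n + ln 21) = 21n ln n + 21n ln 21.
Subtract 12n ln n: leading term is (21 − 12) n ln n = 9 n ln n. The next term is 21n ln 21 − 21n = 21(ln 21 − 1) n. Then the (1/2) ln(2π·21n) correction.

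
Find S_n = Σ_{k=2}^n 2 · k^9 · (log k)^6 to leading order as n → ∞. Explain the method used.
S_n ~ n^10 · (log n)^6 / 5

By integral comparison, S_n = ∫_1^n 2 · x^9 · (log x)^6 dx + O(n^9 · (log n)^6). For the integral, the leading term of ∫_1^n x^9 (log x)^6 dx is n^10/10 · (log n)^6 (by repeated integration by parts; each step lowers the log-exponent and produces a relatively O(1/log n) correction). Hence S_n ~ n^10 · (log n)^6 / 5.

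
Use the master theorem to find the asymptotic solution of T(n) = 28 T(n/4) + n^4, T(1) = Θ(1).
T(n) = Θ(n^4)

log_4 28 ≈ 2.404. f(n) = n^4 dominates n^(log_4 28) since 4 > 2.404, and the regularity condition a·f(n/b) = 28·(n/4)^4 = (28/256)·n^4 ≤ c·f(n) holds with c = 28/256 ≈ 0.109 < 1. So this is Case 3: T(n) = Θ(f(n)) = Θ(n^4).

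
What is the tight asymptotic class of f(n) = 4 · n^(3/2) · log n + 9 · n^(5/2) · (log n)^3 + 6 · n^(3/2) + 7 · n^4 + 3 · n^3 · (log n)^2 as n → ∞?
f(n) ∈ Θ(n^4)

Compare the terms by growth order. For large n, n^a · (log n)^b dominates n^a' · (log n)^b' iff a > a', or (a = a' and b > b'). Ranking the 5 terms shows the dominant one is 7 · n^4. Hence f(n) ∈ Θ(n^4).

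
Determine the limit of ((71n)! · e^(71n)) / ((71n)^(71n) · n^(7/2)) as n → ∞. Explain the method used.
lim = 0

Stirling: (71n)! ~ sqrt(2π·71n) · (71n/e)^(71n). Hence
  (71n)! · e^(71n) / (71n)^(71n) ~ sqrt(2π·71n).
Dividing by n^(7/2): sqrt(2π·71n) / n^(7/2) = sqrt(2π·71) · n^((1−7)/2), so the expression behaves like sqrt(2π·71) · n^((1−7)/2) → 0.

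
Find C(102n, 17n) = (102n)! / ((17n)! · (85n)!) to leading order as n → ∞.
C(102n, 17n) ~ (46656/3125)^(17n) · sqrt(3/(5π·17n))

Write N = 17n. Apply Stirling to each factorial:
  (6N)! ~ sqrt(2π·6N) · (6N/e)^(6N),
  N! ~ sqrt(2π N) · (N/e)^N,
  (5N)! ~ sqrt(2π·5N) · (5N/e)^(5N).
The exponential factors combine to (6N)^(6N) / (N^N · (5N)^(5N)) = 6^(6N)/5^(5N) = (6^6/5^5)^N = (46656/3125)^N.
The square-root prefactors combine to sqrt(2π·6N) / (sqrt(2π N)·sqrt(2π·5N)) = sqrt(6 / (2π·5·N)) = sqrt(3/(5π·17n)).
Substituting N = 17n: C(102n, 17n) ~ (46656/3125)^(17n) · sqrt(3/(5π·17n)).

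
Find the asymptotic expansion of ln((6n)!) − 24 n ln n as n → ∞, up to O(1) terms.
ln((6n)!) − 24 n ln n = −18 n ln n + 6(ln 6 − 1) n + (1/2) ln(2π·6n) + O(1/n)

Stirling: ln((6n)!) = 6n ln(6n) − 6n + (1/2) ln(2π·6n) + O(1/n).
Expand 6n ln(6n) = 6n (ln n + ln 6) = 6n ln n + 6n ln 6.
Subtract 24n ln n: leading term is (6 − 24) n ln n = −18 n ln n. The next term is 6n ln 6 − 6n = 6(ln 6 − 1) n. Then the (1/2) ln(2π·6n) correction.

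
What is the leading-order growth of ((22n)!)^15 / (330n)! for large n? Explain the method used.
((22n)!)^15/(330n)! ~ ((2π·22n)^(14/2) / sqrt(15)) · 15^(−15·22n)  →  0

Write N = 22n. Stirling: N! ~ sqrt(2π N)(N/e)^N and (15N)! ~ sqrt(2π·15N)·(15N/e)^(15N).
  (N!)^15/(15N)! ~ (2π N)^(15/2) (N/e)^(15N) / [sqrt(2π·15N) (15N/e)^(15N)]
     = (2π N)^(15/2) / sqrt(2π·15N) · (N/(15N))^(15N)
     = (2π N)^((15−1)/2) / sqrt(15) · 15^(−15N).
Since 15^15 > 1, the factor 15^(−15N) decays exponentially, so the ratio → 0. Substituting N = 22n gives the stated form.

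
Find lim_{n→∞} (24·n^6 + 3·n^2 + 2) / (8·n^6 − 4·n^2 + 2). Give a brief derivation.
lim = 24/8 = 3

For large n the leading n^6 terms dominate both numerator and denominator. Dividing top and bottom by n^6, every other term tends to 0, leaving 24/8 = 3.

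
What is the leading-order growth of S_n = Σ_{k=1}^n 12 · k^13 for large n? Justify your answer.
S_n ~ 6 · n^14 / 7

By integral comparison (Euler-Maclaurin), Σ_{k=1}^n 12 · k^13 = 12 · ∫_0^n x^13 dx + O(n^13) = 12 · n^14/14 = 6 · n^14 / 7 + O(n^13). (Equivalently, Faulhaber's formula gives the same leading term.)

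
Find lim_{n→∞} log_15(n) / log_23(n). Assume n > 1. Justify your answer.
lim = ln(23) / ln(15) = log_15(23)

Change of base: log_15(n) = ln n / ln 15 and log_23(n) = ln n / ln 23. The ratio is (ln n / ln 15) · (ln 23 / ln n) = ln 23 / ln 15, a constant independent of n. So the limit is ln 23 / ln 15 = log_15(23).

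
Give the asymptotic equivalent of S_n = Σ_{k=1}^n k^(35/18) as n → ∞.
S_n ~ (18/53) · n^(53/18)

Integral comparison: Σ_{k=1}^n k^(35/18) = ∫_0^n x^(35/18) dx + O(n^(35/18)). The integral is n^(1 + 35/18) / (1 + 35/18) = n^((35+18)/18) / ((35+18)/18) = (18/53) · n^(53/18).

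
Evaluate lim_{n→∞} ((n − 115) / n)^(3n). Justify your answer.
lim = e^(−345)

Rewrite as (1 − 115/n)^(3n). By the standard limit (1 + x/n)^n → e^x, we have (1 − 115/n)^n → e^(−115), and raising to the 3rd power gives e^(−345).
More precisely, ln[(1 − 115/n)^(3n)] = 3n · ln(1 − 115/n) = 3n · (-115/n + O(1/n^2)) = -345 + O(1/n) → -345.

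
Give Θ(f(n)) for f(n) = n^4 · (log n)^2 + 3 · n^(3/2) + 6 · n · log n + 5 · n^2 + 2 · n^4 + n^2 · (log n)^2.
f(n) ∈ Θ(n^4 · (log n)^2)

Compare the terms by growth order. For large n, n^a · (log n)^b dominates n^a' · (log n)^b' iff a > a', or (a = a' and b > b'). Ranking the 6 terms shows the dominant one is n^4 · (log n)^2. Hence f(n) ∈ Θ(n^4 · (log n)^2).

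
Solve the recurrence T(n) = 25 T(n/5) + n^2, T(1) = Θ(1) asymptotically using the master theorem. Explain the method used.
T(n) = Θ(n^2 log n)

log_5 25 = 2, and f(n) = n^2 = Θ(n^(log_5 25)). This is Case 2 of the master theorem: T(n) = Θ(f(n) · log n) = Θ(n^2 log n).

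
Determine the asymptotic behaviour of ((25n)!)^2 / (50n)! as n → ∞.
((25n)!)^2/(50n)! ~ ((2π·25n)^(1/2) / sqrt(2)) · 2^(−2·25n)  →  0

Write N = 25n. Stirling: N! ~ sqrt(2π N)(N/e)^N and (2N)! ~ sqrt(2π·2N)·(2N/e)^(2N).
  (N!)^2/(2N)! ~ (2π N)^(2/2) (N/e)^(2N) / [sqrt(2π·2N) (2N/e)^(2N)]
     = (2π N)^(2/2) / sqrt(2π·2N) · (N/(2N))^(2N)
     = (2π N)^((2−1)/2) / sqrt(2) · 2^(−2N).
Since 2^2 > 1, the factor 2^(−2N) decays exponentially, so the ratio → 0. Substituting N = 25n gives the stated form.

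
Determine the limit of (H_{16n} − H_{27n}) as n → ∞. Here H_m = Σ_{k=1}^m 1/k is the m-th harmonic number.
lim = ln(16/27)

Euler-Maclaurin gives H_m = ln m + γ + 1/(2m) + O(1/m^2). The γ and O(1/m) terms cancel in the difference:
  H_{16n} − H_{27n} = ln(16n) − ln(27n) + O(1/n) = ln(16/27) + O(1/n).
Hence the limit is ln(16/27).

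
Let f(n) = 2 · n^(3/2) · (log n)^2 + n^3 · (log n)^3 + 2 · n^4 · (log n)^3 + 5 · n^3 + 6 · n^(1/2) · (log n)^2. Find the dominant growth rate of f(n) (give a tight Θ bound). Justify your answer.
f(n) ∈ Θ(n^4 · (log n)^3)

Compare the terms by growth order. For large n, n^a · (log n)^b dominates n^a' · (log n)^b' iff a > a', or (a = a' and b > b'). Ranking the 5 terms shows the dominant one is 2 · n^4 · (log n)^3. Hence f(n) ∈ Θ(n^4 · (log n)^3).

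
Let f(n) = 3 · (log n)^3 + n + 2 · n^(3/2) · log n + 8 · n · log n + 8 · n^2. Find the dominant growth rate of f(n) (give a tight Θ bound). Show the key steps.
f(n) ∈ Θ(n^2)

Compare the terms by growth order. For large n, n^a · (log n)^b dominates n^a' · (log n)^b' iff a > a', or (a = a' and b > b'). Ranking the 5 terms shows the dominant one is 8 · n^2. Hence f(n) ∈ Θ(n^2).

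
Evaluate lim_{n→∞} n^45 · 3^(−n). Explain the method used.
lim = 0

Exponentials with base > 1 dominate every fixed polynomial: for any fixed c, n^c / 3^n → 0 as n → ∞ (e.g. by the ratio test, or by writing 3^n = e^(n ln 3) and noting e^(n ln 3) / n^c → ∞). Hence n^45 · 3^(−n) = n^45 / 3^n → 0.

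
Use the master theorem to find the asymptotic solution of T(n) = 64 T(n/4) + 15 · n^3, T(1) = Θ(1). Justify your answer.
T(n) = Θ(n^3 log n)

log_4 64 = 3, and f(n) = 15 · n^3 = Θ(n^(log_4 64)). This is Case 2 of the master theorem: T(n) = Θ(f(n) · log n) = Θ(n^3 log n).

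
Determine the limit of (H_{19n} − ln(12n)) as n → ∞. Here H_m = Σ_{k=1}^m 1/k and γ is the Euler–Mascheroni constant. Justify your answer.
lim = ln(19/12) + γ

By Euler-Maclaurin, H_m = ln m + γ + O(1/m). So
  H_{19n} − ln(12n) = ln(19n) + γ − ln(12n) + O(1/n)
                       = ln(19/12) + γ + O(1/n).
Hence the limit is ln(19/12) + γ.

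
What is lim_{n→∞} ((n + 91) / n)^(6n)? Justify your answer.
lim = e^546

Rewrite as (1 + 91/n)^(6n). By the standard limit (1 + x/n)^n → e^x, we have (1 + 91/n)^n → e^91, and raising to the 6th power gives e^546.
More precisely, ln[(1 + 91/n)^(6n)] = 6n · ln(1 + 91/n) = 6n · (91/n + O(1/n^2)) = 546 + O(1/n) → 546.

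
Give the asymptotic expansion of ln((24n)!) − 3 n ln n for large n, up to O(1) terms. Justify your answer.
ln((24n)!) − 3 n ln n = 21 n ln n + 24(ln 24 − 1) n + (1/2) ln(2π·24n) + O(1/n)

Stirling: ln((24n)!) = 24n ln(24n) − 24n + (1/2) ln(2π·24n) + O(1/n).
Expand 24n ln(24n) = 24n (ln n + ln 24) = 24n ln n + 24n ln 24.
Subtract 3n ln n: leading term is (24 − 3) n ln n = 21 n ln n. The next term is 24n ln 24 − 24n = 24(ln 24 − 1) n. Then the (1/2) ln(2π·24n) correction.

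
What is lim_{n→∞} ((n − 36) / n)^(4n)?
lim = e^(−144)

Rewrite as (1 − 36/n)^(4n). By the standard limit (1 + x/n)^n → e^x, we have (1 − 36/n)^n → e^(−36), and raising to the 4th power gives e^(−144).
More precisely, ln[(1 − 36/n)^(4n)] = 4n · ln(1 − 36/n) = 4n · (-36/n + O(1/n^2)) = -144 + O(1/n) → -144.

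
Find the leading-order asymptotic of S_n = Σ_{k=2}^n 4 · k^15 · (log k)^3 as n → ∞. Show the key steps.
S_n ~ n^16 · (log n)^3 / 4

By integral comparison, S_n = ∫_1^n 4 · x^15 · (log x)^3 dx + O(n^15 · (log n)^3). For the integral, the leading term of ∫_1^n x^15 (log x)^3 dx is n^16/16 · (log n)^3 (by repeated integration by parts; each step lowers the log-exponent and produces a relatively O(1/log n) correction). Hence S_n ~ n^16 · (log n)^3 / 4.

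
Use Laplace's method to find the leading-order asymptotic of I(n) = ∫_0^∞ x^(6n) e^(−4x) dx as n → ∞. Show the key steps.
I(n) ~ (sqrt(2π·6n) / 4) · (6n/(4e))^(6n)

Write the integrand as exp(6n ln x − 4x) and set f(x) = 6n ln x − 4x. Then f'(x) = 6n/x − 4 = 0 at x* = 6n/4, and f''(x*) = −6n/x*^2 = −4^2/(6n). Laplace's method (interior maximum) gives
  I(n) ~ e^(f(x*)) · sqrt(2π / |f''(x*)|)
        = exp(6n ln(6n/4) − 6n) · sqrt(2π · 6n / 4^2)
        = (6n/4)^(6n) e^(−6n) · sqrt(2π·6n) / 4
        = (sqrt(2π·6n) / 4) · (6n/(4e))^(6n).
This matches Γ(6n+1)/4^(6n+1) with Stirling applied to Γ.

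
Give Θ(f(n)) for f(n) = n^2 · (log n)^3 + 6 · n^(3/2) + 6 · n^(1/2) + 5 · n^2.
f(n) ∈ Θ(n^2 · (log n)^3)

Compare the terms by growth order. For large n, n^a · (log n)^b dominates n^a' · (log n)^b' iff a > a', or (a = a' and b > b'). Ranking the 4 terms shows the dominant one is n^2 · (log n)^3. Hence f(n) ∈ Θ(n^2 · (log n)^3).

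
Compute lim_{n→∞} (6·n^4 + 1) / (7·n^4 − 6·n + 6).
lim = 6/7

For large n the leading n^4 terms dominate both numerator and denominator. Dividing top and bottom by n^4, every other term tends to 0, leaving 6/7.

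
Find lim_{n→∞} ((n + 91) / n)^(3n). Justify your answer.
lim = e^273

Rewrite as (1 + 91/n)^(3n). By the standard limit (1 + x/n)^n → e^x, we have (1 + 91/n)^n → e^91, and raising to the 3rd power gives e^273.
More precisely, ln[(1 + 91/n)^(3n)] = 3n · ln(1 + 91/n) = 3n · (91/n + O(1/n^2)) = 273 + O(1/n) → 273.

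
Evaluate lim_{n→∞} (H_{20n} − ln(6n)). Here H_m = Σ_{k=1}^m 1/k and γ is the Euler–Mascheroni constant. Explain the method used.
lim = ln(10/3) + γ

By Euler-Maclaurin, H_m = ln m + γ + O(1/m). So
  H_{20n} − ln(6n) = ln(20n) + γ − ln(6n) + O(1/n)
                       = ln(20/6) + γ + O(1/n).
Hence the limit is ln(20/6) + γ (= ln(10/3)).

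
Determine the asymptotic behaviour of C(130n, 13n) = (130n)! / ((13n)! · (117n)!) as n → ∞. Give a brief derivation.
C(130n, 13n) ~ (10000000000/387420489)^(13n) · sqrt(5/(9π·13n))

Write N = 13n. Apply Stirling to each factorial:
  (10N)! ~ sqrt(2π·10N) · (10N/e)^(10N),
  N! ~ sqrt(2π N) · (N/e)^N,
  (9N)! ~ sqrt(2π·9N) · (9N/e)^(9N).
The exponential factors combine to (10N)^(10N) / (N^N · (9N)^(9N)) = 10^(10N)/9^(9N) = (10^10/9^9)^N = (10000000000/387420489)^N.
The square-root prefactors combine to sqrt(2π·10N) / (sqrt(2π N)·sqrt(2π·9N)) = sqrt(10 / (2π·9·N)) = sqrt(5/(9π·13n)).
Substituting N = 13n: C(130n, 13n) ~ (10000000000/387420489)^(13n) · sqrt(5/(9π·13n)).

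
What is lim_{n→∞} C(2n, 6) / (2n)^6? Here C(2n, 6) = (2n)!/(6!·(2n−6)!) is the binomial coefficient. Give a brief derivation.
lim = 1/6! = 1/720

With N = 2n → ∞: C(N, 6) / N^6 = [N(N−1)…(N−5)] / (6! · N^6) = (1/6!) · 1 · (1 − 1/(2n)) · … · (1 − 5/(2n)). Each factor → 1 as N → ∞, so the limit is 1/6! = 1/720.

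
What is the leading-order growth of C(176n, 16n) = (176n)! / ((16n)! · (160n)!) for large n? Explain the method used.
C(176n, 16n) ~ (285311670611/10000000000)^(16n) · sqrt(11/(20π·16n))

Write N = 16n. Apply Stirling to each factorial:
  (11N)! ~ sqrt(2π·11N) · (11N/e)^(11N),
  N! ~ sqrt(2π N) · (N/e)^N,
  (10N)! ~ sqrt(2π·10N) · (10N/e)^(10N).
The exponential factors combine to (11N)^(11N) / (N^N · (10N)^(10N)) = 11^(11N)/10^(10N) = (11^11/10^10)^N = (285311670611/10000000000)^N.
The square-root prefactors combine to sqrt(2π·11N) / (sqrt(2π N)·sqrt(2π·10N)) = sqrt(11 / (2π·10·N)) = sqrt(11/(20π·16n)).
Substituting N = 16n: C(176n, 16n) ~ (285311670611/10000000000)^(16n) · sqrt(11/(20π·16n)).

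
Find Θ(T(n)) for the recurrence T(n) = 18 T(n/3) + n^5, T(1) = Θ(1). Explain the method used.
T(n) = Θ(n^5)

log_3 18 ≈ 2.631. f(n) = n^5 dominates n^(log_3 18) since 5 > 2.631, and the regularity condition a·f(n/b) = 18·(n/3)^5 = (18/243)·n^5 ≤ c·f(n) holds with c = 18/243 ≈ 0.0741 < 1. So this is Case 3: T(n) = Θ(f(n)) = Θ(n^5).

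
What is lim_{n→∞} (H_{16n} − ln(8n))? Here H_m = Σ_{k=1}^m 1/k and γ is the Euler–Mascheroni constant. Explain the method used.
lim = ln 2 + γ

By Euler-Maclaurin, H_m = ln m + γ + O(1/m). So
  H_{16n} − ln(8n) = ln(16n) + γ − ln(8n) + O(1/n)
                       = ln(16/8) + γ + O(1/n).
Hence the limit is ln(16/8) + γ (= ln 2).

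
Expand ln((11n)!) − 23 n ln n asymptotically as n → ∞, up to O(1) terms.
ln((11n)!) − 23 n ln n = −12 n ln n + 11(ln 11 − 1) n + (1/2) ln(2π·11n) + O(1/n)

Stirling: ln((11n)!) = 11n ln(11n) − 11n + (1/2) ln(2π·11n) + O(1/n).
Expand 11n ln(11n) = 11n (ln n + ln 11) = 11n ln n + 11n ln 11.
Subtract 23n ln n: leading term is (11 − 23) n ln n = −12 n ln n. The next term is 11n ln 11 − 11n = 11(ln 11 − 1) n. Then the (1/2) ln(2π·11n) correction.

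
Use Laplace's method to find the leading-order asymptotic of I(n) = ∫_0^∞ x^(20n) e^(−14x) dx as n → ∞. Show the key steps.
I(n) ~ (sqrt(2π·20n) / 14) · (20n/(14e))^(20n)

Write the integrand as exp(20n ln x − 14x) and set f(x) = 20n ln x − 14x. Then f'(x) = 20n/x − 14 = 0 at x* = 20n/14, and f''(x*) = −20n/x*^2 = −14^2/(20n). Laplace's method (interior maximum) gives
  I(n) ~ e^(f(x*)) · sqrt(2π / |f''(x*)|)
        = exp(20n ln(20n/14) − 20n) · sqrt(2π · 20n / 14^2)
        = (20n/14)^(20n) e^(−20n) · sqrt(2π·20n) / 14
        = (sqrt(2π·20n) / 14) · (20n/(14e))^(20n).
This matches Γ(20n+1)/14^(20n+1) with Stirling applied to Γ.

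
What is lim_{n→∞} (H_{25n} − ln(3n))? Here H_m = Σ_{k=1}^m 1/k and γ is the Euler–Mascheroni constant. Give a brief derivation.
lim = ln(25/3) + γ

By Euler-Maclaurin, H_m = ln m + γ + O(1/m). So
  H_{25n} − ln(3n) = ln(25n) + γ − ln(3n) + O(1/n)
                       = ln(25/3) + γ + O(1/n).
Hence the limit is ln(25/3) + γ.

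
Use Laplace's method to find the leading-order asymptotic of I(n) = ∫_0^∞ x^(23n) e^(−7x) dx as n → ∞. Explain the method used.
I(n) ~ (sqrt(2π·23n) / 7) · (23n/(7e))^(23n)

Write the integrand as exp(23n ln x − 7x) and set f(x) = 23n ln x − 7x. Then f'(x) = 23n/x − 7 = 0 at x* = 23n/7, and f''(x*) = −23n/x*^2 = −7^2/(23n). Laplace's method (interior maximum) gives
  I(n) ~ e^(f(x*)) · sqrt(2π / |f''(x*)|)
        = exp(23n ln(23n/7) − 23n) · sqrt(2π · 23n / 7^2)
        = (23n/7)^(23n) e^(−23n) · sqrt(2π·23n) / 7
        = (sqrt(2π·23n) / 7) · (23n/(7e))^(23n).
This matches Γ(23n+1)/7^(23n+1) with Stirling applied to Γ.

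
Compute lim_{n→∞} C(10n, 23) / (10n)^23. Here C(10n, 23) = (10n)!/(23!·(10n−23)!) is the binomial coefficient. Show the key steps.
lim = 1/23! = 1/25852016738884976640000

With N = 10n → ∞: C(N, 23) / N^23 = [N(N−1)…(N−22)] / (23! · N^23) = (1/23!) · 1 · (1 − 1/(10n)) · … · (1 − 22/(10n)). Each factor → 1 as N → ∞, so the limit is 1/23! = 1/25852016738884976640000.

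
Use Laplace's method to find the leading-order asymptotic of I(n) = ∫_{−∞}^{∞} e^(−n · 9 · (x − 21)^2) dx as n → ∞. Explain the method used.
I(n) = sqrt(π/(9n))

Here φ(x) = 9 · (x − 21)^2 has its unique minimum at x* = 21 with φ(x*) = 0 and φ''(x*) = 18. Laplace's method gives
  I(n) ~ e^(−n φ(x*)) · sqrt(2π / (n · φ''(x*))) = sqrt(2π / (18n)) = sqrt(π/(9n)).
This is exact: substituting u = (x − 21)·sqrt(9n) gives I(n) = (1/sqrt(9n)) ∫_{−∞}^{∞} e^(−u^2) du = sqrt(π/(9n)).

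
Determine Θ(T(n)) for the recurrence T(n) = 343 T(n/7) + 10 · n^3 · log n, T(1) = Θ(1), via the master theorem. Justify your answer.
T(n) = Θ(n^3 · (log n)^2)

Here log_7 343 = 3 and f(n) = 10 · n^3 · log n = Θ(n^(log_7 343) · (log n)^1). This is the extended Case 2 of the master theorem (f matches the critical exponent up to log factors), giving T(n) = Θ(n^(log_7 343) · (log n)^(1+1)) = Θ(n^3 · (log n)^2).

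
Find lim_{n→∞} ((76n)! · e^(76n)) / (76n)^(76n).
lim = ∞

Stirling: (76n)! ~ sqrt(2π·76n) · (76n/e)^(76n). Hence
  (76n)! · e^(76n) / (76n)^(76n) ~ sqrt(2π·76n) = sqrt(2π·76) · sqrt(n) → ∞.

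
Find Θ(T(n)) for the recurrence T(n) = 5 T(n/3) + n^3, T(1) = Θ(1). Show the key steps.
T(n) = Θ(n^3)

log_3 5 ≈ 1.465. f(n) = n^3 dominates n^(log_3 5) since 3 > 1.465, and the regularity condition a·f(n/b) = 5·(n/3)^3 = (5/27)·n^3 ≤ c·f(n) holds with c = 5/27 ≈ 0.185 < 1. So this is Case 3: T(n) = Θ(f(n)) = Θ(n^3).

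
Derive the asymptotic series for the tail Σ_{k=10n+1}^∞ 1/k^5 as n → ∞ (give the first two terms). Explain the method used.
Σ_{k>10n} 1/k^5 = 1/(4 · (10n)^4) − 1/(2 · (10n)^5) + O(1/(10n)^6)

Compare to the integral: ∫_{10n}^∞ x^(−5) dx = [−x^(−4)/4]_{10n}^∞ = 1/((5−1)·(10n)^4). The Euler-Maclaurin correction adds −f(10n)/2 = −1/(2·(10n)^5). Euler-Maclaurin then gives
  Σ_{k>10n} 1/k^5 = ∫_{10n}^∞ dx/x^5 − 1/(2·(10n)^5) + O(1/(10n)^6).
(Equivalently this is ζ(5) − Σ_{k≤10n} 1/k^5.)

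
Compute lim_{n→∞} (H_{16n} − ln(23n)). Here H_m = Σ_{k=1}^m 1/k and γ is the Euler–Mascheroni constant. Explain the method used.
lim = ln(16/23) + γ

By Euler-Maclaurin, H_m = ln m + γ + O(1/m). So
  H_{16n} − ln(23n) = ln(16n) + γ − ln(23n) + O(1/n)
                       = ln(16/23) + γ + O(1/n).
Hence the limit is ln(16/23) + γ.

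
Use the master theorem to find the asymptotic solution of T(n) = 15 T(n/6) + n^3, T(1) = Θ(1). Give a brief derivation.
T(n) = Θ(n^3)

log_6 15 ≈ 1.511. f(n) = n^3 dominates n^(log_6 15) since 3 > 1.511, and the regularity condition a·f(n/b) = 15·(n/6)^3 = (15/216)·n^3 ≤ c·f(n) holds with c = 15/216 ≈ 0.0694 < 1. So this is Case 3: T(n) = Θ(f(n)) = Θ(n^3).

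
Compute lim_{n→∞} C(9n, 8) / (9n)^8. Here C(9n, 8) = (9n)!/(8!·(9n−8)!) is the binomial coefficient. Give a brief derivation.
lim = 1/8! = 1/40320

With N = 9n → ∞: C(N, 8) / N^8 = [N(N−1)…(N−7)] / (8! · N^8) = (1/8!) · 1 · (1 − 1/(9n)) · … · (1 − 7/(9n)). Each factor → 1 as N → ∞, so the limit is 1/8! = 1/40320.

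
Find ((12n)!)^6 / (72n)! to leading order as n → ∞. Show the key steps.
((12n)!)^6/(72n)! ~ ((2π·12n)^(5/2) / sqrt(6)) · 6^(−6·12n)  →  0

Write N = 12n. Stirling: N! ~ sqrt(2π N)(N/e)^N and (6N)! ~ sqrt(2π·6N)·(6N/e)^(6N).
  (N!)^6/(6N)! ~ (2π N)^(6/2) (N/e)^(6N) / [sqrt(2π·6N) (6N/e)^(6N)]
     = (2π N)^(6/2) / sqrt(2π·6N) · (N/(6N))^(6N)
     = (2π N)^((6−1)/2) / sqrt(6) · 6^(−6N).
Since 6^6 > 1, the factor 6^(−6N) decays exponentially, so the ratio → 0. Substituting N = 12n gives the stated form.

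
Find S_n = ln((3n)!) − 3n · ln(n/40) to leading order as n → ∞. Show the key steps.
S_n ~ 3n · (ln 120 − 1) + O(ln n)

Stirling: ln((3n)!) = 3n ln(3n) − 3n + O(ln n).
  S_n = 3n ln(3n) − 3n − 3n ln(n/40) + O(ln n)
      = 3n ln(3n) − 3n ln n + 3n ln 40 − 3n + O(ln n)
      = 3n ln 3 + 3n ln 40 − 3n + O(ln n)
      = 3n (ln 120 − 1) + O(ln n).
Numerically ln(120) − 1 ≈ 3.7875.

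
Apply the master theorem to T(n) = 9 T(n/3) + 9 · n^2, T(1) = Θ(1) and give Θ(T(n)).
T(n) = Θ(n^2 log n)

log_3 9 = 2, and f(n) = 9 · n^2 = Θ(n^(log_3 9)). This is Case 2 of the master theorem: T(n) = Θ(f(n) · log n) = Θ(n^2 log n).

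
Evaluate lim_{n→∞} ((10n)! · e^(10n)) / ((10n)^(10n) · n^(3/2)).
lim = 0

Stirling: (10n)! ~ sqrt(2π·10n) · (10n/e)^(10n). Hence
  (10n)! · e^(10n) / (10n)^(10n) ~ sqrt(2π·10n).
Dividing by n^(3/2): sqrt(2π·10n) / n^(3/2) = sqrt(2π·10) · n^((1−3)/2), so the expression behaves like sqrt(2π·10) · n^((1−3)/2) → 0.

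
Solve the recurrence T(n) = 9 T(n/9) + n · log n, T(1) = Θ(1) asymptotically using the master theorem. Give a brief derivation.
T(n) = Θ(n · (log n)^2)

Here log_9 9 = 1 and f(n) = n · log n = Θ(n^(log_9 9) · (log n)^1). This is the extended Case 2 of the master theorem (f matches the critical exponent up to log factors), giving T(n) = Θ(n^(log_9 9) · (log n)^(1+1)) = Θ(n · (log n)^2).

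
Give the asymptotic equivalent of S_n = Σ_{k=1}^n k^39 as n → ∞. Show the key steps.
S_n ~ n^40 / 40

By integral comparison (Euler-Maclaurin), Σ_{k=1}^n k^39 = ∫_0^n x^39 dx + O(n^39) = n^40/40 + O(n^39). (Equivalently, Faulhaber's formula gives the same leading term.)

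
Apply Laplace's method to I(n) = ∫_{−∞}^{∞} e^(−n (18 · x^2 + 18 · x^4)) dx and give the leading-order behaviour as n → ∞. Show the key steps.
I(n) ~ sqrt(π/(18n))

φ(x) = 18 · x^2 + 18 · x^4 has its unique global minimum at x* = 0 (since φ'(x) = 36x + 72x^3 = 0 only at x = 0 for real x with both coefficients positive, and φ → ∞ as |x| → ∞). At x* = 0, φ(0) = 0 and φ''(0) = 36. Laplace's method then gives
  I(n) ~ sqrt(2π / (n · φ''(0))) · e^(−n φ(0)) = sqrt(2π / (36n)) = sqrt(π/(18n)).
The 18 · x^4 term contributes only at subleading order (an O(1/n) relative correction).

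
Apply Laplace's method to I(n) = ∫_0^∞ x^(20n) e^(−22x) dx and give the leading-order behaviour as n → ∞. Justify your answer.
I(n) ~ (sqrt(2π·20n) / 22) · (20n/(22e))^(20n)

Write the integrand as exp(20n ln x − 22x) and set f(x) = 20n ln x − 22x. Then f'(x) = 20n/x − 22 = 0 at x* = 20n/22, and f''(x*) = −20n/x*^2 = −22^2/(20n). Laplace's method (interior maximum) gives
  I(n) ~ e^(f(x*)) · sqrt(2π / |f''(x*)|)
        = exp(20n ln(20n/22) − 20n) · sqrt(2π · 20n / 22^2)
        = (20n/22)^(20n) e^(−20n) · sqrt(2π·20n) / 22
        = (sqrt(2π·20n) / 22) · (20n/(22e))^(20n).
This matches Γ(20n+1)/22^(20n+1) with Stirling applied to Γ.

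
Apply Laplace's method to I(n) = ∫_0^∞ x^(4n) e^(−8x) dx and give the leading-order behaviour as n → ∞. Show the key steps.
I(n) ~ (sqrt(2π·4n) / 8) · (4n/(8e))^(4n)

Write the integrand as exp(4n ln x − 8x) and set f(x) = 4n ln x − 8x. Then f'(x) = 4n/x − 8 = 0 at x* = 4n/8, and f''(x*) = −4n/x*^2 = −8^2/(4n). Laplace's method (interior maximum) gives
  I(n) ~ e^(f(x*)) · sqrt(2π / |f''(x*)|)
        = exp(4n ln(4n/8) − 4n) · sqrt(2π · 4n / 8^2)
        = (4n/8)^(4n) e^(−4n) · sqrt(2π·4n) / 8
        = (sqrt(2π·4n) / 8) · (4n/(8e))^(4n).
This matches Γ(4n+1)/8^(4n+1) with Stirling applied to Γ.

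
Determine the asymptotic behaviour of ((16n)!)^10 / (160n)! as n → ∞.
((16n)!)^10/(160n)! ~ ((2π·16n)^(9/2) / sqrt(10)) · 10^(−10·16n)  →  0

Write N = 16n. Stirling: N! ~ sqrt(2π N)(N/e)^N and (10N)! ~ sqrt(2π·10N)·(10N/e)^(10N).
  (N!)^10/(10N)! ~ (2π N)^(10/2) (N/e)^(10N) / [sqrt(2π·10N) (10N/e)^(10N)]
     = (2π N)^(10/2) / sqrt(2π·10N) · (N/(10N))^(10N)
     = (2π N)^((10−1)/2) / sqrt(10) · 10^(−10N).
Since 10^10 > 1, the factor 10^(−10N) decays exponentially, so the ratio → 0. Substituting N = 16n gives the stated form.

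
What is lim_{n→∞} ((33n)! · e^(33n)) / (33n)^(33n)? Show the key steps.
lim = ∞

Stirling: (33n)! ~ sqrt(2π·33n) · (33n/e)^(33n). Hence
  (33n)! · e^(33n) / (33n)^(33n) ~ sqrt(2π·33n) = sqrt(2π·33) · sqrt(n) → ∞.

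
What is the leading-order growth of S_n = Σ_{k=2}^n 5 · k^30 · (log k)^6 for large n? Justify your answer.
S_n ~ 5 · n^31 · (log n)^6 / 31

By integral comparison, S_n = ∫_1^n 5 · x^30 · (log x)^6 dx + O(n^30 · (log n)^6). For the integral, the leading term of ∫_1^n x^30 (log x)^6 dx is n^31/31 · (log n)^6 (by repeated integration by parts; each step lowers the log-exponent and produces a relatively O(1/log n) correction). Hence S_n ~ 5 · n^31 · (log n)^6 / 31.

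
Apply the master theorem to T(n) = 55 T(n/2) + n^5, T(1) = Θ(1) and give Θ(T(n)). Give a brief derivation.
T(n) = Θ(n^(log_2 55))

Master theorem: compare f(n) = n^5 to n^(log_2 55) where log_2 55 ≈ 5.781. Since 5 < log_2 55, we have f(n) = O(n^(log_2 55 − ε)) for some ε > 0 — Case 1. Hence T(n) = Θ(n^(log_2 55)).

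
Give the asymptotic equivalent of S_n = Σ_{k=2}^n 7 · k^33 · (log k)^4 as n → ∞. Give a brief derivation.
S_n ~ 7 · n^34 · (log n)^4 / 34

By integral comparison, S_n = ∫_1^n 7 · x^33 · (log x)^4 dx + O(n^33 · (log n)^4). For the integral, the leading term of ∫_1^n x^33 (log x)^4 dx is n^34/34 · (log n)^4 (by repeated integration by parts; each step lowers the log-exponent and produces a relatively O(1/log n) correction). Hence S_n ~ 7 · n^34 · (log n)^4 / 34.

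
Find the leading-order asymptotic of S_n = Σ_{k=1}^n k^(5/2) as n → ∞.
S_n ~ (2/7) · n^(7/2)

Integral comparison: Σ_{k=1}^n k^(5/2) = ∫_0^n x^(5/2) dx + O(n^(5/2)). The integral is n^(1 + 5/2) / (1 + 5/2) = n^((5+2)/2) / ((5+2)/2) = (2/7) · n^(7/2).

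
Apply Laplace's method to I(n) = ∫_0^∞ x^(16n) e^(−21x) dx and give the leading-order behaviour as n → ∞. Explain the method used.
I(n) ~ (sqrt(2π·16n) / 21) · (16n/(21e))^(16n)

Write the integrand as exp(16n ln x − 21x) and set f(x) = 16n ln x − 21x. Then f'(x) = 16n/x − 21 = 0 at x* = 16n/21, and f''(x*) = −16n/x*^2 = −21^2/(16n). Laplace's method (interior maximum) gives
  I(n) ~ e^(f(x*)) · sqrt(2π / |f''(x*)|)
        = exp(16n ln(16n/21) − 16n) · sqrt(2π · 16n / 21^2)
        = (16n/21)^(16n) e^(−16n) · sqrt(2π·16n) / 21
        = (sqrt(2π·16n) / 21) · (16n/(21e))^(16n).
This matches Γ(16n+1)/21^(16n+1) with Stirling applied to Γ.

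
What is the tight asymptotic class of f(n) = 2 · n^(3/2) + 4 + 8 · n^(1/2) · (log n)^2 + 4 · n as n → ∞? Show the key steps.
f(n) ∈ Θ(n^(3/2))

Compare the terms by growth order. For large n, n^a · (log n)^b dominates n^a' · (log n)^b' iff a > a', or (a = a' and b > b'). Ranking the 4 terms shows the dominant one is 2 · n^(3/2). Hence f(n) ∈ Θ(n^(3/2)).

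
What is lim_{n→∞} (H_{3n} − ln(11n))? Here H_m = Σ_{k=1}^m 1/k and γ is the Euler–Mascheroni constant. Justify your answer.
lim = ln(3/11) + γ

By Euler-Maclaurin, H_m = ln m + γ + O(1/m). So
  H_{3n} − ln(11n) = ln(3n) + γ − ln(11n) + O(1/n)
                       = ln(3/11) + γ + O(1/n).
Hence the limit is ln(3/11) + γ.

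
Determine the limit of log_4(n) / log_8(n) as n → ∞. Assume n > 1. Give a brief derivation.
lim = ln(8) / ln(4) = log_4(8)

Change of base: log_4(n) = ln n / ln 4 and log_8(n) = ln n / ln 8. The ratio is (ln n / ln 4) · (ln 8 / ln n) = ln 8 / ln 4, a constant independent of n. So the limit is ln 8 / ln 4 = log_4(8).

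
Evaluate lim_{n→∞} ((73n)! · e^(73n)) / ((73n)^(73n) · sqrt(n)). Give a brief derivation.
lim = sqrt(2π·73)

Stirling: (73n)! ~ sqrt(2π·73n) · (73n/e)^(73n). Hence
  (73n)! · e^(73n) / (73n)^(73n) ~ sqrt(2π·73n).
Dividing by sqrt(n): sqrt(2π·73n) / sqrt(n) = sqrt(2π·73) · n^((1−1)/2), so the limit is sqrt(2π·73).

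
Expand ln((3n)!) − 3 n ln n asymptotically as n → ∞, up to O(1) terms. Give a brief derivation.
ln((3n)!) − 3 n ln n = 3(ln 3 − 1) n + (1/2) ln(2π·3n) + O(1/n)

Stirling: ln((3n)!) = 3n ln(3n) − 3n + (1/2) ln(2π·3n) + O(1/n).
Since 3n ln(3n) = 3n ln n + 3n ln 3, subtracting 3n ln n cancels the n ln n term exactly. What remains is 3(ln 3 − 1) n + (1/2) ln(2π·3n) + O(1/n).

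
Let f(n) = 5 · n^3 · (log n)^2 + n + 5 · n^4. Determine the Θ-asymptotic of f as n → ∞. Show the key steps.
f(n) ∈ Θ(n^4)

Compare the terms by growth order. For large n, n^a · (log n)^b dominates n^a' · (log n)^b' iff a > a', or (a = a' and b > b'). Ranking the 3 terms shows the dominant one is 5 · n^4. Hence f(n) ∈ Θ(n^4).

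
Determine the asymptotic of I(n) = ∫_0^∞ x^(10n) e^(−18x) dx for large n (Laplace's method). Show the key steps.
I(n) ~ (sqrt(2π·10n) / 18) · (10n/(18e))^(10n)

Write the integrand as exp(10n ln x − 18x) and set f(x) = 10n ln x − 18x. Then f'(x) = 10n/x − 18 = 0 at x* = 10n/18, and f''(x*) = −10n/x*^2 = −18^2/(10n). Laplace's method (interior maximum) gives
  I(n) ~ e^(f(x*)) · sqrt(2π / |f''(x*)|)
        = exp(10n ln(10n/18) − 10n) · sqrt(2π · 10n / 18^2)
        = (10n/18)^(10n) e^(−10n) · sqrt(2π·10n) / 18
        = (sqrt(2π·10n) / 18) · (10n/(18e))^(10n).
This matches Γ(10n+1)/18^(10n+1) with Stirling applied to Γ.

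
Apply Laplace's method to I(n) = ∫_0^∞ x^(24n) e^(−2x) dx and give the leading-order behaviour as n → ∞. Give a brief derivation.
I(n) ~ (sqrt(2π·24n) / 2) · (24n/(2e))^(24n)

Write the integrand as exp(24n ln x − 2x) and set f(x) = 24n ln x − 2x. Then f'(x) = 24n/x − 2 = 0 at x* = 24n/2, and f''(x*) = −24n/x*^2 = −2^2/(24n). Laplace's method (interior maximum) gives
  I(n) ~ e^(f(x*)) · sqrt(2π / |f''(x*)|)
        = exp(24n ln(24n/2) − 24n) · sqrt(2π · 24n / 2^2)
        = (24n/2)^(24n) e^(−24n) · sqrt(2π·24n) / 2
        = (sqrt(2π·24n) / 2) · (24n/(2e))^(24n).
This matches Γ(24n+1)/2^(24n+1) with Stirling applied to Γ.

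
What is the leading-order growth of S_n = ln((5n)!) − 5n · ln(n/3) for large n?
S_n ~ 5n · (ln 15 − 1) + O(ln n)

Stirling: ln((5n)!) = 5n ln(5n) − 5n + O(ln n).
  S_n = 5n ln(5n) − 5n − 5n ln(n/3) + O(ln n)
      = 5n ln(5n) − 5n ln n + 5n ln 3 − 5n + O(ln n)
      = 5n ln 5 + 5n ln 3 − 5n + O(ln n)
      = 5n (ln 15 − 1) + O(ln n).
Numerically ln(15) − 1 ≈ 1.7081.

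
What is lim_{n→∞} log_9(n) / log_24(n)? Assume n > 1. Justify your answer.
lim = ln(24) / ln(9) = log_9(24)

Change of base: log_9(n) = ln n / ln 9 and log_24(n) = ln n / ln 24. The ratio is (ln n / ln 9) · (ln 24 / ln n) = ln 24 / ln 9, a constant independent of n. So the limit is ln 24 / ln 9 = log_9(24).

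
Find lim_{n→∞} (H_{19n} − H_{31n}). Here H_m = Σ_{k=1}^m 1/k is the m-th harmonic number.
lim = ln(19/31)

Euler-Maclaurin gives H_m = ln m + γ + 1/(2m) + O(1/m^2). The γ and O(1/m) terms cancel in the difference:
  H_{19n} − H_{31n} = ln(19n) − ln(31n) + O(1/n) = ln(19/31) + O(1/n).
Hence the limit is ln(19/31).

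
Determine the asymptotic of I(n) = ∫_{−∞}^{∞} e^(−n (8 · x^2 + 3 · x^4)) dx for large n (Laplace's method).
I(n) ~ sqrt(π/(8n))

φ(x) = 8 · x^2 + 3 · x^4 has its unique global minimum at x* = 0 (since φ'(x) = 16x + 12x^3 = 0 only at x = 0 for real x with both coefficients positive, and φ → ∞ as |x| → ∞). At x* = 0, φ(0) = 0 and φ''(0) = 16. Laplace's method then gives
  I(n) ~ sqrt(2π / (n · φ''(0))) · e^(−n φ(0)) = sqrt(2π / (16n)) = sqrt(π/(8n)).
The 3 · x^4 term contributes only at subleading order (an O(1/n) relative correction).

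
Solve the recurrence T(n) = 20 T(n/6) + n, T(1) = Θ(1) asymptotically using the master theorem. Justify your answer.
T(n) = Θ(n^(log_6 20))

Master theorem: compare f(n) = n to n^(log_6 20) where log_6 20 ≈ 1.672. Since 1 < log_6 20, we have f(n) = O(n^(log_6 20 − ε)) for some ε > 0 — Case 1. Hence T(n) = Θ(n^(log_6 20)).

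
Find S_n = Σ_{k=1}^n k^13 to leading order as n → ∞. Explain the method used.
S_n ~ n^14 / 14

By integral comparison (Euler-Maclaurin), Σ_{k=1}^n k^13 = ∫_0^n x^13 dx + O(n^13) = n^14/14 + O(n^13). (Equivalently, Faulhaber's formula gives the same leading term.)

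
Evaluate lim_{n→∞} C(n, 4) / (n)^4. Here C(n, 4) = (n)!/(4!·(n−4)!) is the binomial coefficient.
lim = 1/4! = 1/24

With N = n → ∞: C(N, 4) / N^4 = [N(N−1)…(N−3)] / (4! · N^4) = (1/4!) · 1 · (1 − 1/n) · (1 − 2/n) · (1 − 3/n). Each factor → 1 as N → ∞, so the limit is 1/4! = 1/24.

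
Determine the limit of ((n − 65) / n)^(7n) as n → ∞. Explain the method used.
lim = e^(−455)

Rewrite as (1 − 65/n)^(7n). By the standard limit (1 + x/n)^n → e^x, we have (1 − 65/n)^n → e^(−65), and raising to the 7th power gives e^(−455).
More precisely, ln[(1 − 65/n)^(7n)] = 7n · ln(1 − 65/n) = 7n · (-65/n + O(1/n^2)) = -455 + O(1/n) → -455.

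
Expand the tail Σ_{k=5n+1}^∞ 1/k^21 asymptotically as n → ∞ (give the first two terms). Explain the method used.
Σ_{k>5n} 1/k^21 = 1/(20 · (5n)^20) − 1/(2 · (5n)^21) + O(1/(5n)^22)

Compare to the integral: ∫_{5n}^∞ x^(−21) dx = [−x^(−20)/20]_{5n}^∞ = 1/((21−1)·(5n)^20). The Euler-Maclaurin correction adds −f(5n)/2 = −1/(2·(5n)^21). Euler-Maclaurin then gives
  Σ_{k>5n} 1/k^21 = ∫_{5n}^∞ dx/x^21 − 1/(2·(5n)^21) + O(1/(5n)^22).
(Equivalently this is ζ(21) − Σ_{k≤5n} 1/k^21.)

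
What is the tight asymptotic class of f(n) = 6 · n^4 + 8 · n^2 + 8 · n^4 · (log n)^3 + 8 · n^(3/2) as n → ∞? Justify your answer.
f(n) ∈ Θ(n^4 · (log n)^3)

Compare the terms by growth order. For large n, n^a · (log n)^b dominates n^a' · (log n)^b' iff a > a', or (a = a' and b > b'). Ranking the 4 terms shows the dominant one is 8 · n^4 · (log n)^3. Hence f(n) ∈ Θ(n^4 · (log n)^3).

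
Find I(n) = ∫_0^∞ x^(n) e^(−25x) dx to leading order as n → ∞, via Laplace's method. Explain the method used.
I(n) ~ (sqrt(2π·n) / 25) · (n/(25e))^(n)

Write the integrand as exp(n ln x − 25x) and set f(x) = n ln x − 25x. Then f'(x) = n/x − 25 = 0 at x* = n/25, and f''(x*) = −n/x*^2 = −25^2/(n). Laplace's method (interior maximum) gives
  I(n) ~ e^(f(x*)) · sqrt(2π / |f''(x*)|)
        = exp(n ln(n/25) − n) · sqrt(2π · n / 25^2)
        = (n/25)^(n) e^(−n) · sqrt(2π·n) / 25
        = (sqrt(2π·n) / 25) · (n/(25e))^(n).
This matches Γ(n+1)/25^(n+1) with Stirling applied to Γ.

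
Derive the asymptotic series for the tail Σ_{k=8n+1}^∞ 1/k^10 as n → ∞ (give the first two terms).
Σ_{k>8n} 1/k^10 = 1/(9 · (8n)^9) − 1/(2 · (8n)^10) + O(1/(8n)^11)

Compare to the integral: ∫_{8n}^∞ x^(−10) dx = [−x^(−9)/9]_{8n}^∞ = 1/((10−1)·(8n)^9). The Euler-Maclaurin correction adds −f(8n)/2 = −1/(2·(8n)^10). Euler-Maclaurin then gives
  Σ_{k>8n} 1/k^10 = ∫_{8n}^∞ dx/x^10 − 1/(2·(8n)^10) + O(1/(8n)^11).
(Equivalently this is ζ(10) − Σ_{k≤8n} 1/k^10.)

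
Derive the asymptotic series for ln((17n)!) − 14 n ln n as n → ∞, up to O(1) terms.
ln((17n)!) − 14 n ln n = 3 n ln n + 17(ln 17 − 1) n + (1/2) ln(2π·17n) + O(1/n)

Stirling: ln((17n)!) = 17n ln(17n) − 17n + (1/2) ln(2π·17n) + O(1/n).
Expand 17n ln(17n) = 17n (ln n + ln 17) = 17n ln n + 17n ln 17.
Subtract 14n ln n: leading term is (17 − 14) n ln n = 3 n ln n. The next term is 17n ln 17 − 17n = 17(ln 17 − 1) n. Then the (1/2) ln(2π·17n) correction.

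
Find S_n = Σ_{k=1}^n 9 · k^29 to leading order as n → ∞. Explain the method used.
S_n ~ 3 · n^30 / 10

By integral comparison (Euler-Maclaurin), Σ_{k=1}^n 9 · k^29 = 9 · ∫_0^n x^29 dx + O(n^29) = 9 · n^30/30 = 3 · n^30 / 10 + O(n^29). (Equivalently, Faulhaber's formula gives the same leading term.)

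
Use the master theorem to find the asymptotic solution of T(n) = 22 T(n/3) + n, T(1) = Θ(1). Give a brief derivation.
T(n) = Θ(n^(log_3 22))

Master theorem: compare f(n) = n to n^(log_3 22) where log_3 22 ≈ 2.814. Since 1 < log_3 22, we have f(n) = O(n^(log_3 22 − ε)) for some ε > 0 — Case 1. Hence T(n) = Θ(n^(log_3 22)).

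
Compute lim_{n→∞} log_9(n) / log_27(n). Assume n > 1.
lim = ln(27) / ln(9) = log_9(27)

Change of base: log_9(n) = ln n / ln 9 and log_27(n) = ln n / ln 27. The ratio is (ln n / ln 9) · (ln 27 / ln n) = ln 27 / ln 9, a constant independent of n. So the limit is ln 27 / ln 9 = log_9(27).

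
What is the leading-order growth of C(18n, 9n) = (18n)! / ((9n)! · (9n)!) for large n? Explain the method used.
C(18n, 9n) ~ (4)^(9n) · sqrt(1/(π·9n))

Write N = 9n. Apply Stirling to each factorial:
  (2N)! ~ sqrt(2π·2N) · (2N/e)^(2N),
  N! ~ sqrt(2π N) · (N/e)^N,
  (1N)! ~ sqrt(2π·1N) · (1N/e)^(1N).
The exponential factors combine to (2N)^(2N) / (N^N · (1N)^(1N)) = 2^(2N)/1^(1N) = (2^2/1^1)^N = (4)^N.
The square-root prefactors combine to sqrt(2π·2N) / (sqrt(2π N)·sqrt(2π·1N)) = sqrt(2 / (2π·1·N)) = sqrt(1/(π·9n)).
Substituting N = 9n: C(18n, 9n) ~ (4)^(9n) · sqrt(1/(π·9n)).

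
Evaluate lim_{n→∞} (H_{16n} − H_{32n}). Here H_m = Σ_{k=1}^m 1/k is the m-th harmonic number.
lim = ln(16/32) = −ln 2

Euler-Maclaurin gives H_m = ln m + γ + 1/(2m) + O(1/m^2). The γ and O(1/m) terms cancel in the difference:
  H_{16n} − H_{32n} = ln(16n) − ln(32n) + O(1/n) = ln(16/32) + O(1/n).
Hence the limit is ln(16/32) = −ln 2.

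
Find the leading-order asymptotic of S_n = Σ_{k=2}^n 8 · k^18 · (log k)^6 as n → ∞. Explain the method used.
S_n ~ 8 · n^19 · (log n)^6 / 19

By integral comparison, S_n = ∫_1^n 8 · x^18 · (log x)^6 dx + O(n^18 · (log n)^6). For the integral, the leading term of ∫_1^n x^18 (log x)^6 dx is n^19/19 · (log n)^6 (by repeated integration by parts; each step lowers the log-exponent and produces a relatively O(1/log n) correction). Hence S_n ~ 8 · n^19 · (log n)^6 / 19.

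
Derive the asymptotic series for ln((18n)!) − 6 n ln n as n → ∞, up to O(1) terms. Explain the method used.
ln((18n)!) − 6 n ln n = 12 n ln n + 18(ln 18 − 1) n + (1/2) ln(2π·18n) + O(1/n)

Stirling: ln((18n)!) = 18n ln(18n) − 18n + (1/2) ln(2π·18n) + O(1/n).
Expand 18n ln(18n) = 18n (ln n + ln 18) = 18n ln n + 18n ln 18.
Subtract 6n ln n: leading term is (18 − 6) n ln n = 12 n ln n. The next term is 18n ln 18 − 18n = 18(ln 18 − 1) n. Then the (1/2) ln(2π·18n) correction.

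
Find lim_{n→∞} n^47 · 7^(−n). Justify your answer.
lim = 0

Exponentials with base > 1 dominate every fixed polynomial: for any fixed c, n^c / 7^n → 0 as n → ∞ (e.g. by the ratio test, or by writing 7^n = e^(n ln 7) and noting e^(n ln 7) / n^c → ∞). Hence n^47 · 7^(−n) = n^47 / 7^n → 0.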